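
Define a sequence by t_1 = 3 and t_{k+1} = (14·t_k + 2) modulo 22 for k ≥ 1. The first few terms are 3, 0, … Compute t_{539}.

8

t_1 = 3, t_2 = 0, t_3 = 2, t_4 = 8, t_5 = 4, t_6 = 14, t_7 = 0.
Since t_7 = t_2 = 0, the sequence is eventually periodic: after a pre-period of length 1 it cycles with period 5.
For k ≥ 2, t_k depends only on (k - 2) mod 5. (539 - 2) mod 5 = 2, so t_{539} = t_4 = 8.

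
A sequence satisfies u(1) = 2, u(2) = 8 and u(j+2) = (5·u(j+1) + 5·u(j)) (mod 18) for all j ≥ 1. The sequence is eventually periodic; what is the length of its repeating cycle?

3

We have u(1) = 2, u(2) = 8, u(3) = 14, u(4) = 2, u(5) = 8.
Since (u(4), u(5)) = (u(1), u(2)) = (2, 8) (two consecutive terms determine the rest), the sequence is periodic with period 3.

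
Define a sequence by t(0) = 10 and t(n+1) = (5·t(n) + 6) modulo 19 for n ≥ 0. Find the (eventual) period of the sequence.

9

t(0) = 10; t(1) = 18; t(2) = 1; t(3) = 11; t(4) = 4; t(5) = 7; t(6) = 3; t(7) = 2; t(8) = 16; t(9) = 10.
Since t(9) = t(0) = 10, the sequence is periodic with period 9.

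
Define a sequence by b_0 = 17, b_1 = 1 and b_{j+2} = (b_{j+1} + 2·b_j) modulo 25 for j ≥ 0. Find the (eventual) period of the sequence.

b_0 = 17,  b_1 = 1,  b_2 = 10,  b_3 = 12,  b_4 = 7,  b_5 = 6,  b_6 = 20,  b_7 = 7,  b_8 = 22,  b_9 = 11,  b_{10} = 5,  b_{11} = 2,  b_{12} = 12,  b_{13} = 16,  b_{14} = 15,  b_{15} = 22,  b_{16} = 2,  b_{17} = 21,  b_{18} = 0,  b_{19} = 17,  b_{20} = 17,  b_{21} = 1.
Since (b_{20}, b_{21}) = (b_0, b_1) = (17, 1) (two consecutive terms determine the rest), the sequence is periodic with period 20.

20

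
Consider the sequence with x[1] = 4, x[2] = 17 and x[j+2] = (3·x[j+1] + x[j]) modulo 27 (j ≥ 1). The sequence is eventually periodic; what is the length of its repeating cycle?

We have x[1] = 4, x[2] = 17, x[3] = 1, x[4] = 20, x[5] = 7, x[6] = 14, x[7] = 22, x[8] = 26, x[9] = 19, x[10] = 2, x[11] = 25, x[12] = 23, x[13] = 13, x[14] = 8, x[15] = 10, x[16] = 11, x[17] = 16, x[18] = 5, x[19] = 4, x[20] = 17.
Since (x[19], x[20]) = (x[1], x[2]) = (4, 17) (two consecutive terms determine the rest), the sequence is periodic with period 18.

18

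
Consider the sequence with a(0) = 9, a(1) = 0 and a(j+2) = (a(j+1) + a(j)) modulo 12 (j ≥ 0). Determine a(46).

6

Listing terms: a(0) = 9; a(1) = 0; a(2) = 9; a(3) = 9; a(4) = 6; a(5) = 3; a(6) = 9; a(7) = 0.
Since (a(6), a(7)) = (a(0), a(1)) = (9, 0) (two consecutive terms determine the rest), the sequence is periodic with period 6.
(46 - 0) mod 6 = 4, so a(46) = a(4) = 6.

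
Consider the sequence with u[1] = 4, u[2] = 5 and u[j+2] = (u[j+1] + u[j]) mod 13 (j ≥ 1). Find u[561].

Computing terms: u[1] = 4, u[2] = 5, u[3] = 9, u[4] = 1, u[5] = 10, u[6] = 11, u[7] = 8, u[8] = 6, u[9] = 1, u[10] = 7, u[11] = 8, u[12] = 2, u[13] = 10, u[14] = 12, u[15] = 9, u[16] = 8, u[17] = 4, u[18] = 12, u[19] = 3, u[20] = 2, u[21] = 5, u[22] = 7, u[23] = 12, u[24] = 6, u[25] = 5, u[26] = 11, u[27] = 3, u[28] = 1, u[29] = 4, u[30] = 5.
The sequence repeats with period 28.
(561 - 1) mod 28 = 0, so u[561] = u[1] = 4.

4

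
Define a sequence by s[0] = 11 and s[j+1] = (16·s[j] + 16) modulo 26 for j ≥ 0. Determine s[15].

Listing terms: s[0] = 11,  s[1] = 10,  s[2] = 20,  s[3] = 24,  s[4] = 10.
Since s[4] = s[1] = 10, the sequence is eventually periodic: after a pre-period of length 1 it cycles with period 3.
For j ≥ 1, s[j] depends only on (j - 1) mod 3. (15 - 1) mod 3 = 2, so s[15] = s[3] = 24.

24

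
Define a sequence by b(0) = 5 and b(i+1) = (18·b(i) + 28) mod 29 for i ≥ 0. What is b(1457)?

Computing terms: b(0) = 5,  b(1) = 2,  b(2) = 6,  b(3) = 20,  b(4) = 11,  b(5) = 23,  b(6) = 7,  b(7) = 9,  b(8) = 16,  b(9) = 26,  b(10) = 3,  b(11) = 24,  b(12) = 25,  b(13) = 14,  b(14) = 19,  b(15) = 22,  b(16) = 18,  b(17) = 4,  b(18) = 13,  b(19) = 1,  b(20) = 17,  b(21) = 15,  b(22) = 8,  b(23) = 27,  b(24) = 21,  b(25) = 0,  b(26) = 28,  b(27) = 10,  b(28) = 5.
Since b(28) = b(0) = 5, the sequence is periodic with period 28.
So b(1457) = b(0 + ((1457-0) mod 28)) = b(1) = 2.

2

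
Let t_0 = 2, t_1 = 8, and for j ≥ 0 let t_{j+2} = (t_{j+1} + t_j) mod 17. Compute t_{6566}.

14

t_0 = 2; t_1 = 8; t_2 = 10; t_3 = 1; t_4 = 11; t_5 = 12; t_6 = 6; t_7 = 1; t_8 = 7; t_9 = 8; t_{10} = 15; t_{11} = 6; t_{12} = 4; t_{13} = 10; t_{14} = 14; t_{15} = 7; t_{16} = 4; t_{17} = 11; t_{18} = 15; t_{19} = 9; t_{20} = 7; t_{21} = 16; t_{22} = 6; t_{23} = 5; t_{24} = 11; t_{25} = 16; t_{26} = 10; t_{27} = 9; t_{28} = 2; t_{29} = 11; t_{30} = 13; t_{31} = 7; t_{32} = 3; t_{33} = 10; t_{34} = 13; t_{35} = 6; t_{36} = 2; t_{37} = 8.
The sequence repeats with period 36.
(6566 - 0) mod 36 = 14, so t_{6566} = t_{14} = 14.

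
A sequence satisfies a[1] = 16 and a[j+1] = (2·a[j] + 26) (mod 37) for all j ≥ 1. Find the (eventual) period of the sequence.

36

a[1] = 16, a[2] = 21, a[3] = 31, a[4] = 14, a[5] = 17, a[6] = 23, a[7] = 35, a[8] = 22, a[9] = 33, a[10] = 18, a[11] = 25, a[12] = 2, a[13] = 30, a[14] = 12, a[15] = 13, a[16] = 15, a[17] = 19, a[18] = 27, a[19] = 6, a[20] = 1, a[21] = 28, a[22] = 8, a[23] = 5, a[24] = 36, a[25] = 24, a[26] = 0, a[27] = 26, a[28] = 4, a[29] = 34, a[30] = 20, a[31] = 29, a[32] = 10, a[33] = 9, a[34] = 7, a[35] = 3, a[36] = 32, a[37] = 16.
Since a[37] = a[1] = 16, the sequence is periodic with period 36.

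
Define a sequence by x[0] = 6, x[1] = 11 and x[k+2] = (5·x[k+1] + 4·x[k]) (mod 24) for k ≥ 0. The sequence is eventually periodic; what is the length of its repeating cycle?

x[0] = 6; x[1] = 11; x[2] = 7; x[3] = 7; x[4] = 15; x[5] = 7; x[6] = 23; x[7] = 23; x[8] = 15; x[9] = 23; x[10] = 7; x[11] = 7.
Since (x[10], x[11]) = (x[2], x[3]) = (7, 7) (two consecutive terms determine the rest), the sequence is eventually periodic: after a pre-period of length 2 it cycles with period 8.

8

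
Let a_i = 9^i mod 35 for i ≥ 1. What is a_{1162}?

a_1 = 9, a_2 = 11, a_3 = 29, a_4 = 16, a_5 = 4, a_6 = 1, a_7 = 9.
The sequence repeats with period 6.
So a_{1162} = a_{1 + ((1162-1) mod 6)} = a_4 = 16.

16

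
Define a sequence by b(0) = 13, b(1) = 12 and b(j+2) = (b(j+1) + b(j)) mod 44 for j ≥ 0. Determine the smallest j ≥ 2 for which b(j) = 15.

23

Listing terms: b(0) = 13, b(1) = 12, b(2) = 25, b(3) = 37, b(4) = 18, b(5) = 11, b(6) = 29, b(7) = 40, b(8) = 25, b(9) = 21, b(10) = 2, b(11) = 23, b(12) = 25, b(13) = 4, b(14) = 29, b(15) = 33, b(16) = 18, b(17) = 7, b(18) = 25, b(19) = 32, b(20) = 13, b(21) = 1, b(22) = 14, b(23) = 15, b(24) = 29, b(25) = 0, b(26) = 29, b(27) = 29, b(28) = 14, b(29) = 43, b(30) = 13, b(31) = 12.
The sequence repeats with period 30.
The value 15 first appears (with j ≥ 2) at b(23).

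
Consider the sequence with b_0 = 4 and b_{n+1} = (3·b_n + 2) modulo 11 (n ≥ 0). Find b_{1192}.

b_0 = 4,  b_1 = 3,  b_2 = 0,  b_3 = 2,  b_4 = 8,  b_5 = 4.
Since b_5 = b_0 = 4, the sequence is periodic with period 5.
(1192 - 0) mod 5 = 2, so b_{1192} = b_2 = 0.

0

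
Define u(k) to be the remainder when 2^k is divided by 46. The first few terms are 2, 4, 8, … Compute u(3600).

8

u(1) = 2, u(2) = 4, u(3) = 8, u(4) = 16, u(5) = 32, u(6) = 18, u(7) = 36, u(8) = 26, u(9) = 6, u(10) = 12, u(11) = 24, u(12) = 2.
Since u(12) = u(1) = 2, the sequence is periodic with period 11.
So u(3600) = u(1 + ((3600-1) mod 11)) = u(3) = 8.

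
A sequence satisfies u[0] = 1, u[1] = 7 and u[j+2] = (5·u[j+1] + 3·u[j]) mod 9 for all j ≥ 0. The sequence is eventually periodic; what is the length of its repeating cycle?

Listing terms: u[0] = 1, u[1] = 7, u[2] = 2, u[3] = 4, u[4] = 8, u[5] = 7, u[6] = 5, u[7] = 1, u[8] = 2, u[9] = 4.
Since (u[8], u[9]) = (u[2], u[3]) = (2, 4) (two consecutive terms determine the rest), the sequence is eventually periodic: after a pre-period of length 2 it cycles with period 6.

6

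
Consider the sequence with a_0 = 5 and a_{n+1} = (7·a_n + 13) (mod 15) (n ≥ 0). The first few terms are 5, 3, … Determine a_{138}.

Listing terms: a_0 = 5; a_1 = 3; a_2 = 4; a_3 = 11; a_4 = 0; a_5 = 13; a_6 = 14; a_7 = 6; a_8 = 10; a_9 = 8; a_{10} = 9; a_{11} = 1; a_{12} = 5.
The sequence repeats with period 12.
So a_{138} = a_{0 + ((138-0) mod 12)} = a_6 = 14.

14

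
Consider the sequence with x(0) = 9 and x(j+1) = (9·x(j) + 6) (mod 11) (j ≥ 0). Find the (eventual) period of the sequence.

5

Listing terms: x(0) = 9,  x(1) = 10,  x(2) = 8,  x(3) = 1,  x(4) = 4,  x(5) = 9.
Since x(5) = x(0) = 9, the sequence is periodic with period 5.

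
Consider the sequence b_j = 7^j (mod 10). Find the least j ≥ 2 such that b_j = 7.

b_1 = 7,  b_2 = 9,  b_3 = 3,  b_4 = 1,  b_5 = 7.
Since b_5 = b_1 = 7, the sequence is periodic with period 4.
The value 7 next appears (with j ≥ 2) at b_5.

5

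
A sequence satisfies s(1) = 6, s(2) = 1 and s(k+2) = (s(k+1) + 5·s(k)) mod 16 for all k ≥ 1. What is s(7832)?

Computing terms: s(1) = 6,  s(2) = 1,  s(3) = 15,  s(4) = 4,  s(5) = 15,  s(6) = 3,  s(7) = 14,  s(8) = 13,  s(9) = 3,  s(10) = 4,  s(11) = 3,  s(12) = 7,  s(13) = 6,  s(14) = 9,  s(15) = 7,  s(16) = 4,  s(17) = 7,  s(18) = 11,  s(19) = 14,  s(20) = 5,  s(21) = 11,  s(22) = 4,  s(23) = 11,  s(24) = 15,  s(25) = 6,  s(26) = 1.
The sequence repeats with period 24.
(7832 - 1) mod 24 = 7, so s(7832) = s(8) = 13.

13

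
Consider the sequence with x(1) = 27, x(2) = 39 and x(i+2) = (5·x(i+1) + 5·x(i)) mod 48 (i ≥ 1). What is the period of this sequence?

24

We have x(1) = 27; x(2) = 39; x(3) = 42; x(4) = 21; x(5) = 27; x(6) = 0; x(7) = 39; x(8) = 3; x(9) = 18; x(10) = 9; x(11) = 39; x(12) = 0; x(13) = 3; x(14) = 15; x(15) = 42; x(16) = 45; x(17) = 3; x(18) = 0; x(19) = 15; x(20) = 27; x(21) = 18; x(22) = 33; x(23) = 15; x(24) = 0; x(25) = 27; x(26) = 39.
The sequence repeats with period 24.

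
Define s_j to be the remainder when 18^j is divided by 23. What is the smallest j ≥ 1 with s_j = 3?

s_0 = 1,  s_1 = 18,  s_2 = 2,  s_3 = 13,  s_4 = 4,  s_5 = 3,  s_6 = 8,  s_7 = 6,  s_8 = 16,  s_9 = 12,  s_{10} = 9,  s_{11} = 1.
Since s_{11} = s_0 = 1, the sequence is periodic with period 11.
The value 3 first appears (with j ≥ 1) at s_5.

5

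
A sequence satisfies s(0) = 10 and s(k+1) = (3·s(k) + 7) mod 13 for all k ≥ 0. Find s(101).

Listing terms: s(0) = 10,  s(1) = 11,  s(2) = 1,  s(3) = 10.
Since s(3) = s(0) = 10, the sequence is periodic with period 3.
So s(101) = s(0 + ((101-0) mod 3)) = s(2) = 1.

1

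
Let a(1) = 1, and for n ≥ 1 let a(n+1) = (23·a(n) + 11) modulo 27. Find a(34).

We have a(1) = 1, a(2) = 7, a(3) = 10, a(4) = 25, a(5) = 19, a(6) = 16, a(7) = 1.
The sequence repeats with period 6.
(34 - 1) mod 6 = 3, so a(34) = a(4) = 25.

25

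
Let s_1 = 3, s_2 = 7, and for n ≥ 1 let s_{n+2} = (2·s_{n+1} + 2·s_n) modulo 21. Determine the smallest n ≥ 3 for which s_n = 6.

22

s_1 = 3,  s_2 = 7,  s_3 = 20,  s_4 = 12,  s_5 = 1,  s_6 = 5,  s_7 = 12,  s_8 = 13,  s_9 = 8,  s_{10} = 0,  s_{11} = 16,  s_{12} = 11,  s_{13} = 12,  s_{14} = 4,  s_{15} = 11,  s_{16} = 9,  s_{17} = 19,  s_{18} = 14,  s_{19} = 3,  s_{20} = 13,  s_{21} = 11,  s_{22} = 6,  s_{23} = 13,  s_{24} = 17,  s_{25} = 18,  s_{26} = 7,  s_{27} = 8,  s_{28} = 9,  s_{29} = 13,  s_{30} = 2,  s_{31} = 9,  s_{32} = 1,  s_{33} = 20,  s_{34} = 0,  s_{35} = 19,  s_{36} = 17,  s_{37} = 9,  s_{38} = 10,  s_{39} = 17,  s_{40} = 12,  s_{41} = 16,  s_{42} = 14,  s_{43} = 18,  s_{44} = 1,  s_{45} = 17,  s_{46} = 15,  s_{47} = 1,  s_{48} = 11,  s_{49} = 3,  s_{50} = 7.
Since (s_{49}, s_{50}) = (s_1, s_2) = (3, 7) (two consecutive terms determine the rest), the sequence is periodic with period 48.
The value 6 first appears (with n ≥ 3) at s_{22}.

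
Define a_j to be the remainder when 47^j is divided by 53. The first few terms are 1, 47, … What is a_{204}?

Computing terms: a_0 = 1; a_1 = 47; a_2 = 36; a_3 = 49; a_4 = 24; a_5 = 15; a_6 = 16; a_7 = 10; a_8 = 46; a_9 = 42; a_{10} = 13; a_{11} = 28; a_{12} = 44; a_{13} = 1.
Since a_{13} = a_0 = 1, the sequence is periodic with period 13.
So a_{204} = a_{0 + ((204-0) mod 13)} = a_9 = 42.

42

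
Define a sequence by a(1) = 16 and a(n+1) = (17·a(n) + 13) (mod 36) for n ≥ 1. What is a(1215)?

a(1) = 16; a(2) = 33; a(3) = 34; a(4) = 15; a(5) = 16.
The sequence repeats with period 4.
(1215 - 1) mod 4 = 2, so a(1215) = a(3) = 34.

34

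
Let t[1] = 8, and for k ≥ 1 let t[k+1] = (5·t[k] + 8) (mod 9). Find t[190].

6

We have t[1] = 8, t[2] = 3, t[3] = 5, t[4] = 6, t[5] = 2, t[6] = 0, t[7] = 8.
Since t[7] = t[1] = 8, the sequence is periodic with period 6.
So t[190] = t[1 + ((190-1) mod 6)] = t[4] = 6.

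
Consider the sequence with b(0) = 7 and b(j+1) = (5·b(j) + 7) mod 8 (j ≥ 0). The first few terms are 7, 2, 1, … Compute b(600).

7

Listing terms: b(0) = 7, b(1) = 2, b(2) = 1, b(3) = 4, b(4) = 3, b(5) = 6, b(6) = 5, b(7) = 0, b(8) = 7.
The sequence repeats with period 8.
(600 - 0) mod 8 = 0, so b(600) = b(0) = 7.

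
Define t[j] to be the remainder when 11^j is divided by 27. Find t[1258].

25

Listing terms: t[0] = 1; t[1] = 11; t[2] = 13; t[3] = 8; t[4] = 7; t[5] = 23; t[6] = 10; t[7] = 2; t[8] = 22; t[9] = 26; t[10] = 16; t[11] = 14; t[12] = 19; t[13] = 20; t[14] = 4; t[15] = 17; t[16] = 25; t[17] = 5; t[18] = 1.
The sequence repeats with period 18.
So t[1258] = t[0 + ((1258-0) mod 18)] = t[16] = 25.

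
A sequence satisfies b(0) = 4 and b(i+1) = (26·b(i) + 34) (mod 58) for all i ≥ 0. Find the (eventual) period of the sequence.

28

Computing terms: b(0) = 4, b(1) = 22, b(2) = 26, b(3) = 14, b(4) = 50, b(5) = 0, b(6) = 34, b(7) = 48, b(8) = 6, b(9) = 16, b(10) = 44, b(11) = 18, b(12) = 38, b(13) = 36, b(14) = 42, b(15) = 24, b(16) = 20, b(17) = 32, b(18) = 54, b(19) = 46, b(20) = 12, b(21) = 56, b(22) = 40, b(23) = 30, b(24) = 2, b(25) = 28, b(26) = 8, b(27) = 10, b(28) = 4.
The sequence repeats with period 28.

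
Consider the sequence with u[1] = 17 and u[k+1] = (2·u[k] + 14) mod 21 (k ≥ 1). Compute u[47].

We have u[1] = 17; u[2] = 6; u[3] = 5; u[4] = 3; u[5] = 20; u[6] = 12; u[7] = 17.
The sequence repeats with period 6.
So u[47] = u[1 + ((47-1) mod 6)] = u[5] = 20.

20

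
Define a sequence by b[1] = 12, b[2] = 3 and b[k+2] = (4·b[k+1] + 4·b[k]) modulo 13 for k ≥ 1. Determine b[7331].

3

b[1] = 12,  b[2] = 3,  b[3] = 8,  b[4] = 5,  b[5] = 0,  b[6] = 7,  b[7] = 2,  b[8] = 10,  b[9] = 9,  b[10] = 11,  b[11] = 2,  b[12] = 0,  b[13] = 8,  b[14] = 6,  b[15] = 4,  b[16] = 1,  b[17] = 7,  b[18] = 6,  b[19] = 0,  b[20] = 11,  b[21] = 5,  b[22] = 12,  b[23] = 3.
The sequence repeats with period 21.
(7331 - 1) mod 21 = 1, so b[7331] = b[2] = 3.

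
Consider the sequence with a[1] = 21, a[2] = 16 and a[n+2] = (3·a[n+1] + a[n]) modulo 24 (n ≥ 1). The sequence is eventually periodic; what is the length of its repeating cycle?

a[1] = 21, a[2] = 16, a[3] = 21, a[4] = 7, a[5] = 18, a[6] = 13, a[7] = 9, a[8] = 16, a[9] = 9, a[10] = 19, a[11] = 18, a[12] = 1, a[13] = 21, a[14] = 16.
The sequence repeats with period 12.

12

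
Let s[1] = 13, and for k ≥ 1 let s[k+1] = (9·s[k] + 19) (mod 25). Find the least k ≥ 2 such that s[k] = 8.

Listing terms: s[1] = 13,  s[2] = 11,  s[3] = 18,  s[4] = 6,  s[5] = 23,  s[6] = 1,  s[7] = 3,  s[8] = 21,  s[9] = 8,  s[10] = 16,  s[11] = 13.
The sequence repeats with period 10.
The value 8 first appears (with k ≥ 2) at s[9].

9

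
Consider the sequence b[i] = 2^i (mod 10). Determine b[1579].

b[1] = 2, b[2] = 4, b[3] = 8, b[4] = 6, b[5] = 2.
The sequence repeats with period 4.
So b[1579] = b[1 + ((1579-1) mod 4)] = b[3] = 8.

8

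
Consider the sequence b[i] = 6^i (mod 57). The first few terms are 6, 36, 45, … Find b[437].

b[1] = 6; b[2] = 36; b[3] = 45; b[4] = 42; b[5] = 24; b[6] = 30; b[7] = 9; b[8] = 54; b[9] = 39; b[10] = 6.
The sequence repeats with period 9.
So b[437] = b[1 + ((437-1) mod 9)] = b[5] = 24.

24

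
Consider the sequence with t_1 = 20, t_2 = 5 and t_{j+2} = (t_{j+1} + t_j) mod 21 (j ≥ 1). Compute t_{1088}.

Computing terms: t_1 = 20; t_2 = 5; t_3 = 4; t_4 = 9; t_5 = 13; t_6 = 1; t_7 = 14; t_8 = 15; t_9 = 8; t_{10} = 2; t_{11} = 10; t_{12} = 12; t_{13} = 1; t_{14} = 13; t_{15} = 14; t_{16} = 6; t_{17} = 20; t_{18} = 5.
The sequence repeats with period 16.
(1088 - 1) mod 16 = 15, so t_{1088} = t_{16} = 6.

6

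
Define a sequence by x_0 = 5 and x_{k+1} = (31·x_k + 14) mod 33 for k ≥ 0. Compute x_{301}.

4

Listing terms: x_0 = 5, x_1 = 4, x_2 = 6, x_3 = 2, x_4 = 10, x_5 = 27, x_6 = 26, x_7 = 28, x_8 = 24, x_9 = 32, x_{10} = 16, x_{11} = 15, x_{12} = 17, x_{13} = 13, x_{14} = 21, x_{15} = 5.
The sequence repeats with period 15.
So x_{301} = x_{0 + ((301-0) mod 15)} = x_1 = 4.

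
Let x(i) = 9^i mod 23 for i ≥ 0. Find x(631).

6

Listing terms: x(0) = 1, x(1) = 9, x(2) = 12, x(3) = 16, x(4) = 6, x(5) = 8, x(6) = 3, x(7) = 4, x(8) = 13, x(9) = 2, x(10) = 18, x(11) = 1.
The sequence repeats with period 11.
So x(631) = x(0 + ((631-0) mod 11)) = x(4) = 6.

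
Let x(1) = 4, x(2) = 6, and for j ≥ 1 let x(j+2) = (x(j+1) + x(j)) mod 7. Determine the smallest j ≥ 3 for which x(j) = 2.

4

Listing terms: x(1) = 4; x(2) = 6; x(3) = 3; x(4) = 2; x(5) = 5; x(6) = 0; x(7) = 5; x(8) = 5; x(9) = 3; x(10) = 1; x(11) = 4; x(12) = 5; x(13) = 2; x(14) = 0; x(15) = 2; x(16) = 2; x(17) = 4; x(18) = 6.
The sequence repeats with period 16.
The value 2 first appears (with j ≥ 3) at x(4).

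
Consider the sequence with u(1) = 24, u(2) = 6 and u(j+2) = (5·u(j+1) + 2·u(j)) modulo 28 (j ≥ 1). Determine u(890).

Listing terms: u(1) = 24, u(2) = 6, u(3) = 22, u(4) = 10, u(5) = 10, u(6) = 14, u(7) = 6, u(8) = 2, u(9) = 22, u(10) = 2, u(11) = 26, u(12) = 22, u(13) = 22, u(14) = 14, u(15) = 2, u(16) = 10, u(17) = 26, u(18) = 10, u(19) = 18, u(20) = 26, u(21) = 26, u(22) = 14, u(23) = 10, u(24) = 22, u(25) = 18, u(26) = 22, u(27) = 6, u(28) = 18, u(29) = 18, u(30) = 14, u(31) = 22, u(32) = 26, u(33) = 6, u(34) = 26, u(35) = 2, u(36) = 6, u(37) = 6, u(38) = 14, u(39) = 26, u(40) = 18, u(41) = 2, u(42) = 18, u(43) = 10, u(44) = 2, u(45) = 2, u(46) = 14, u(47) = 18, u(48) = 6, u(49) = 10, u(50) = 6, u(51) = 22.
Since (u(50), u(51)) = (u(2), u(3)) = (6, 22) (two consecutive terms determine the rest), the sequence is eventually periodic: after a pre-period of length 1 it cycles with period 48.
For j ≥ 2, u(j) depends only on (j - 2) mod 48. (890 - 2) mod 48 = 24, so u(890) = u(26) = 22.

22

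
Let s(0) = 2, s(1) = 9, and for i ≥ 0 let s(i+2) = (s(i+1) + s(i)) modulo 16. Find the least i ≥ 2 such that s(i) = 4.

We have s(0) = 2, s(1) = 9, s(2) = 11, s(3) = 4, s(4) = 15, s(5) = 3, s(6) = 2, s(7) = 5, s(8) = 7, s(9) = 12, s(10) = 3, s(11) = 15, s(12) = 2, s(13) = 1, s(14) = 3, s(15) = 4, s(16) = 7, s(17) = 11, s(18) = 2, s(19) = 13, s(20) = 15, s(21) = 12, s(22) = 11, s(23) = 7, s(24) = 2, s(25) = 9.
The sequence repeats with period 24.
The value 4 first appears (with i ≥ 2) at s(3).

3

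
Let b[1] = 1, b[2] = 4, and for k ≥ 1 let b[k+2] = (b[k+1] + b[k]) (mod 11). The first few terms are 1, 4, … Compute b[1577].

We have b[1] = 1; b[2] = 4; b[3] = 5; b[4] = 9; b[5] = 3; b[6] = 1; b[7] = 4.
The sequence repeats with period 5.
(1577 - 1) mod 5 = 1, so b[1577] = b[2] = 4.

4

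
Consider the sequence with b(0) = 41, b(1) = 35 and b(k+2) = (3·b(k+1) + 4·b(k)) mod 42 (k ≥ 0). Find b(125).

41

b(0) = 41; b(1) = 35; b(2) = 17; b(3) = 23; b(4) = 11; b(5) = 41; b(6) = 41; b(7) = 35.
The sequence repeats with period 6.
(125 - 0) mod 6 = 5, so b(125) = b(5) = 41.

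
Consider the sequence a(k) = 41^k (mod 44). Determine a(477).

13

a(1) = 41; a(2) = 9; a(3) = 17; a(4) = 37; a(5) = 21; a(6) = 25; a(7) = 13; a(8) = 5; a(9) = 29; a(10) = 1; a(11) = 41.
The sequence repeats with period 10.
(477 - 1) mod 10 = 6, so a(477) = a(7) = 13.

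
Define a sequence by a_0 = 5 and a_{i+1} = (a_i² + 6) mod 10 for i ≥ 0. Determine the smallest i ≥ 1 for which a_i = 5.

We have a_0 = 5, a_1 = 1, a_2 = 7, a_3 = 5.
The sequence repeats with period 3.
The value 5 next appears (with i ≥ 1) at a_3.

3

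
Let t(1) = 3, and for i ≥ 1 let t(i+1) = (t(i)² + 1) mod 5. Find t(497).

Computing terms: t(1) = 3; t(2) = 0; t(3) = 1; t(4) = 2; t(5) = 0.
Since t(5) = t(2) = 0, the sequence is eventually periodic: after a pre-period of length 1 it cycles with period 3.
For i ≥ 2, t(i) depends only on (i - 2) mod 3. (497 - 2) mod 3 = 0, so t(497) = t(2) = 0.

0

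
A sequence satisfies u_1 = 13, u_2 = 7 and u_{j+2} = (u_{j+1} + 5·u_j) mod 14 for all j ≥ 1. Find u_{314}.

Computing terms: u_1 = 13,  u_2 = 7,  u_3 = 2,  u_4 = 9,  u_5 = 5,  u_6 = 8,  u_7 = 5,  u_8 = 3,  u_9 = 0,  u_{10} = 1,  u_{11} = 1,  u_{12} = 6,  u_{13} = 11,  u_{14} = 13,  u_{15} = 12,  u_{16} = 7,  u_{17} = 11,  u_{18} = 4,  u_{19} = 3,  u_{20} = 9,  u_{21} = 10,  u_{22} = 13,  u_{23} = 7.
Since (u_{22}, u_{23}) = (u_1, u_2) = (13, 7) (two consecutive terms determine the rest), the sequence is periodic with period 21.
(314 - 1) mod 21 = 19, so u_{314} = u_{20} = 9.

9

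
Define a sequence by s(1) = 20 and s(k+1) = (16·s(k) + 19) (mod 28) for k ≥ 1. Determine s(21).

s(1) = 20, s(2) = 3, s(3) = 11, s(4) = 27, s(5) = 3.
Since s(5) = s(2) = 3, the sequence is eventually periodic: after a pre-period of length 1 it cycles with period 3.
For k ≥ 2, s(k) depends only on (k - 2) mod 3. (21 - 2) mod 3 = 1, so s(21) = s(3) = 11.

11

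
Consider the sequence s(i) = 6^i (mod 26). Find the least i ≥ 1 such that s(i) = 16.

8

We have s(0) = 1, s(1) = 6, s(2) = 10, s(3) = 8, s(4) = 22, s(5) = 2, s(6) = 12, s(7) = 20, s(8) = 16, s(9) = 18, s(10) = 4, s(11) = 24, s(12) = 14, s(13) = 6.
Since s(13) = s(1) = 6, the sequence is eventually periodic: after a pre-period of length 1 it cycles with period 12.
The value 16 first appears (with i ≥ 1) at s(8).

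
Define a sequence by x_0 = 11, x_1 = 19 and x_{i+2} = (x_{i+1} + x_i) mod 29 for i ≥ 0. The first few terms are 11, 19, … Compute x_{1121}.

19

Listing terms: x_0 = 11; x_1 = 19; x_2 = 1; x_3 = 20; x_4 = 21; x_5 = 12; x_6 = 4; x_7 = 16; x_8 = 20; x_9 = 7; x_{10} = 27; x_{11} = 5; x_{12} = 3; x_{13} = 8; x_{14} = 11; x_{15} = 19.
Since (x_{14}, x_{15}) = (x_0, x_1) = (11, 19) (two consecutive terms determine the rest), the sequence is periodic with period 14.
So x_{1121} = x_{0 + ((1121-0) mod 14)} = x_1 = 19.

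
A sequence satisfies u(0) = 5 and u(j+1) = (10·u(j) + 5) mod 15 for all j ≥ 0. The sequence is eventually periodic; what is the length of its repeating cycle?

3

Listing terms: u(0) = 5,  u(1) = 10,  u(2) = 0,  u(3) = 5.
Since u(3) = u(0) = 5, the sequence is periodic with period 3.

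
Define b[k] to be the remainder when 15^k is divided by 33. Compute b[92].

We have b[1] = 15; b[2] = 27; b[3] = 9; b[4] = 3; b[5] = 12; b[6] = 15.
The sequence repeats with period 5.
(92 - 1) mod 5 = 1, so b[92] = b[2] = 27.

27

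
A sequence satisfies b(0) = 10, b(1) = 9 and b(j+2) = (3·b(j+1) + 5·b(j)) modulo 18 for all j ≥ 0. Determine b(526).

11

We have b(0) = 10, b(1) = 9, b(2) = 5, b(3) = 6, b(4) = 7, b(5) = 15, b(6) = 8, b(7) = 9, b(8) = 13, b(9) = 12, b(10) = 11, b(11) = 3, b(12) = 10, b(13) = 9.
The sequence repeats with period 12.
(526 - 0) mod 12 = 10, so b(526) = b(10) = 11.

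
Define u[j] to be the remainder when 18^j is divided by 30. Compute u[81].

We have u[0] = 1, u[1] = 18, u[2] = 24, u[3] = 12, u[4] = 6, u[5] = 18.
Since u[5] = u[1] = 18, the sequence is eventually periodic: after a pre-period of length 1 it cycles with period 4.
For j ≥ 1, u[j] depends only on (j - 1) mod 4. (81 - 1) mod 4 = 0, so u[81] = u[1] = 18.

18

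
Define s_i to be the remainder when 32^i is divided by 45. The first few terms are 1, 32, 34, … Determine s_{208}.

31

Computing terms: s_0 = 1, s_1 = 32, s_2 = 34, s_3 = 8, s_4 = 31, s_5 = 2, s_6 = 19, s_7 = 23, s_8 = 16, s_9 = 17, s_{10} = 4, s_{11} = 38, s_{12} = 1.
The sequence repeats with period 12.
So s_{208} = s_{0 + ((208-0) mod 12)} = s_4 = 31.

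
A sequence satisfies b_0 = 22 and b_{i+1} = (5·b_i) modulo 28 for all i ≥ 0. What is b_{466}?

2

b_0 = 22,  b_1 = 26,  b_2 = 18,  b_3 = 6,  b_4 = 2,  b_5 = 10,  b_6 = 22.
Since b_6 = b_0 = 22, the sequence is periodic with period 6.
(466 - 0) mod 6 = 4, so b_{466} = b_4 = 2.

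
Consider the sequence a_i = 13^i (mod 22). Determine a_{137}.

We have a_1 = 13, a_2 = 15, a_3 = 19, a_4 = 5, a_5 = 21, a_6 = 9, a_7 = 7, a_8 = 3, a_9 = 17, a_{10} = 1, a_{11} = 13.
The sequence repeats with period 10.
(137 - 1) mod 10 = 6, so a_{137} = a_7 = 7.

7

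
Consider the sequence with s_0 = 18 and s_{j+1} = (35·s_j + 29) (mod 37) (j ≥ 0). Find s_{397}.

30

Listing terms: s_0 = 18; s_1 = 30; s_2 = 6; s_3 = 17; s_4 = 32; s_5 = 2; s_6 = 25; s_7 = 16; s_8 = 34; s_9 = 35; s_{10} = 33; s_{11} = 0; s_{12} = 29; s_{13} = 8; s_{14} = 13; s_{15} = 3; s_{16} = 23; s_{17} = 20; s_{18} = 26; s_{19} = 14; s_{20} = 1; s_{21} = 27; s_{22} = 12; s_{23} = 5; s_{24} = 19; s_{25} = 28; s_{26} = 10; s_{27} = 9; s_{28} = 11; s_{29} = 7; s_{30} = 15; s_{31} = 36; s_{32} = 31; s_{33} = 4; s_{34} = 21; s_{35} = 24; s_{36} = 18.
Since s_{36} = s_0 = 18, the sequence is periodic with period 36.
(397 - 0) mod 36 = 1, so s_{397} = s_1 = 30.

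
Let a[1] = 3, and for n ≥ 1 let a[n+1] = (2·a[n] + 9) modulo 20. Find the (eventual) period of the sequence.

4

Computing terms: a[1] = 3, a[2] = 15, a[3] = 19, a[4] = 7, a[5] = 3.
Since a[5] = a[1] = 3, the sequence is periodic with period 4.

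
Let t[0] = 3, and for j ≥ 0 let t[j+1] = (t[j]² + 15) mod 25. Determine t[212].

6

We have t[0] = 3, t[1] = 24, t[2] = 16, t[3] = 21, t[4] = 6, t[5] = 1, t[6] = 16.
Since t[6] = t[2] = 16, the sequence is eventually periodic: after a pre-period of length 2 it cycles with period 4.
For j ≥ 2, t[j] depends only on (j - 2) mod 4. (212 - 2) mod 4 = 2, so t[212] = t[4] = 6.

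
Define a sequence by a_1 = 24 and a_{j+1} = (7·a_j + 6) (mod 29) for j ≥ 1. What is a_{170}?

a_1 = 24; a_2 = 0; a_3 = 6; a_4 = 19; a_5 = 23; a_6 = 22; a_7 = 15; a_8 = 24.
Since a_8 = a_1 = 24, the sequence is periodic with period 7.
So a_{170} = a_{1 + ((170-1) mod 7)} = a_2 = 0.

0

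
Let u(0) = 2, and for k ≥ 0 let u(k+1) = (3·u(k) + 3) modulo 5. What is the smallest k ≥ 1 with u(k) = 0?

We have u(0) = 2,  u(1) = 4,  u(2) = 0,  u(3) = 3,  u(4) = 2.
The sequence repeats with period 4.
The value 0 first appears (with k ≥ 1) at u(2).

2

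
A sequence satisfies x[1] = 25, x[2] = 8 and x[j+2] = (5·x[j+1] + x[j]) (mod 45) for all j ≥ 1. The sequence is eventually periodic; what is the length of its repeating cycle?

8

x[1] = 25,  x[2] = 8,  x[3] = 20,  x[4] = 18,  x[5] = 20,  x[6] = 28,  x[7] = 25,  x[8] = 18,  x[9] = 25,  x[10] = 8.
The sequence repeats with period 8.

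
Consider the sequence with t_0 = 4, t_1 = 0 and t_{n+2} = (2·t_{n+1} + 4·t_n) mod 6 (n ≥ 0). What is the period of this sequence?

t_0 = 4,  t_1 = 0,  t_2 = 4,  t_3 = 2,  t_4 = 2,  t_5 = 0,  t_6 = 2,  t_7 = 4,  t_8 = 4,  t_9 = 0.
Since (t_8, t_9) = (t_0, t_1) = (4, 0) (two consecutive terms determine the rest), the sequence is periodic with period 8.

8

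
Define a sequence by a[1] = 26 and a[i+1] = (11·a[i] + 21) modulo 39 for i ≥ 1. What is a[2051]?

Listing terms: a[1] = 26, a[2] = 34, a[3] = 5, a[4] = 37, a[5] = 38, a[6] = 10, a[7] = 14, a[8] = 19, a[9] = 35, a[10] = 16, a[11] = 2, a[12] = 4, a[13] = 26.
Since a[13] = a[1] = 26, the sequence is periodic with period 12.
So a[2051] = a[1 + ((2051-1) mod 12)] = a[11] = 2.

2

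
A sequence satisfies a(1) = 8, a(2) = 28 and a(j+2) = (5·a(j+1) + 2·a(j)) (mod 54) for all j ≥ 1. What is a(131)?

10

Computing terms: a(1) = 8, a(2) = 28, a(3) = 48, a(4) = 26, a(5) = 10, a(6) = 48, a(7) = 44, a(8) = 46, a(9) = 48, a(10) = 8, a(11) = 28.
Since (a(10), a(11)) = (a(1), a(2)) = (8, 28) (two consecutive terms determine the rest), the sequence is periodic with period 9.
(131 - 1) mod 9 = 4, so a(131) = a(5) = 10.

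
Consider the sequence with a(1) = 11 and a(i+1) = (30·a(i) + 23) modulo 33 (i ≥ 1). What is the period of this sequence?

10

Computing terms: a(1) = 11, a(2) = 23, a(3) = 20, a(4) = 29, a(5) = 2, a(6) = 17, a(7) = 5, a(8) = 8, a(9) = 32, a(10) = 26, a(11) = 11.
The sequence repeats with period 10.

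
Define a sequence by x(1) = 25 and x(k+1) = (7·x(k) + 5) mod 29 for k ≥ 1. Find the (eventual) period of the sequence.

Listing terms: x(1) = 25,  x(2) = 6,  x(3) = 18,  x(4) = 15,  x(5) = 23,  x(6) = 21,  x(7) = 7,  x(8) = 25.
Since x(8) = x(1) = 25, the sequence is periodic with period 7.

7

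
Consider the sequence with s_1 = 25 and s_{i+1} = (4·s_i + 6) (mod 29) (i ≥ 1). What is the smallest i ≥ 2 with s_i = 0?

8

Computing terms: s_1 = 25,  s_2 = 19,  s_3 = 24,  s_4 = 15,  s_5 = 8,  s_6 = 9,  s_7 = 13,  s_8 = 0,  s_9 = 6,  s_{10} = 1,  s_{11} = 10,  s_{12} = 17,  s_{13} = 16,  s_{14} = 12,  s_{15} = 25.
The sequence repeats with period 14.
The value 0 first appears (with i ≥ 2) at s_8.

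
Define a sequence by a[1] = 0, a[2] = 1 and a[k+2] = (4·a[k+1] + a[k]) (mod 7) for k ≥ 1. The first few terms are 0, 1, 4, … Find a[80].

We have a[1] = 0, a[2] = 1, a[3] = 4, a[4] = 3, a[5] = 2, a[6] = 4, a[7] = 4, a[8] = 6, a[9] = 0, a[10] = 6, a[11] = 3, a[12] = 4, a[13] = 5, a[14] = 3, a[15] = 3, a[16] = 1, a[17] = 0, a[18] = 1.
Since (a[17], a[18]) = (a[1], a[2]) = (0, 1) (two consecutive terms determine the rest), the sequence is periodic with period 16.
(80 - 1) mod 16 = 15, so a[80] = a[16] = 1.

1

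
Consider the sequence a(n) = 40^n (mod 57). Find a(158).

a(1) = 40,  a(2) = 4,  a(3) = 46,  a(4) = 16,  a(5) = 13,  a(6) = 7,  a(7) = 52,  a(8) = 28,  a(9) = 37,  a(10) = 55,  a(11) = 34,  a(12) = 49,  a(13) = 22,  a(14) = 25,  a(15) = 31,  a(16) = 43,  a(17) = 10,  a(18) = 1,  a(19) = 40.
Since a(19) = a(1) = 40, the sequence is periodic with period 18.
So a(158) = a(1 + ((158-1) mod 18)) = a(14) = 25.

25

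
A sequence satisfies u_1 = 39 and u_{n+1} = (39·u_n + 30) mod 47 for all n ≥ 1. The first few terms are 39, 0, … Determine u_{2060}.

21

Listing terms: u_1 = 39; u_2 = 0; u_3 = 30; u_4 = 25; u_5 = 18; u_6 = 27; u_7 = 2; u_8 = 14; u_9 = 12; u_{10} = 28; u_{11} = 41; u_{12} = 31; u_{13} = 17; u_{14} = 35; u_{15} = 32; u_{16} = 9; u_{17} = 5; u_{18} = 37; u_{19} = 16; u_{20} = 43; u_{21} = 15; u_{22} = 4; u_{23} = 45; u_{24} = 46; u_{25} = 38; u_{26} = 8; u_{27} = 13; u_{28} = 20; u_{29} = 11; u_{30} = 36; u_{31} = 24; u_{32} = 26; u_{33} = 10; u_{34} = 44; u_{35} = 7; u_{36} = 21; u_{37} = 3; u_{38} = 6; u_{39} = 29; u_{40} = 33; u_{41} = 1; u_{42} = 22; u_{43} = 42; u_{44} = 23; u_{45} = 34; u_{46} = 40; u_{47} = 39.
Since u_{47} = u_1 = 39, the sequence is periodic with period 46.
So u_{2060} = u_{1 + ((2060-1) mod 46)} = u_{36} = 21.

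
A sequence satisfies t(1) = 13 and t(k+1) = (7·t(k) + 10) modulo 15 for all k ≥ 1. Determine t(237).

t(1) = 13,  t(2) = 11,  t(3) = 12,  t(4) = 4,  t(5) = 8,  t(6) = 6,  t(7) = 7,  t(8) = 14,  t(9) = 3,  t(10) = 1,  t(11) = 2,  t(12) = 9,  t(13) = 13.
The sequence repeats with period 12.
(237 - 1) mod 12 = 8, so t(237) = t(9) = 3.

3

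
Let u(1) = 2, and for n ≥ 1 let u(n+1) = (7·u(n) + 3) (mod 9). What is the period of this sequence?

3

u(1) = 2,  u(2) = 8,  u(3) = 5,  u(4) = 2.
Since u(4) = u(1) = 2, the sequence is periodic with period 3.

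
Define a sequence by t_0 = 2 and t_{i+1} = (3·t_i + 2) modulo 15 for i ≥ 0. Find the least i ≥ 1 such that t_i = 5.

3

t_0 = 2,  t_1 = 8,  t_2 = 11,  t_3 = 5,  t_4 = 2.
Since t_4 = t_0 = 2, the sequence is periodic with period 4.
The value 5 first appears (with i ≥ 1) at t_3.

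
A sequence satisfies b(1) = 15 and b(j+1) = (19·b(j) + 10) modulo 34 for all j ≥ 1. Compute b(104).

Computing terms: b(1) = 15; b(2) = 23; b(3) = 5; b(4) = 3; b(5) = 33; b(6) = 25; b(7) = 9; b(8) = 11; b(9) = 15.
Since b(9) = b(1) = 15, the sequence is periodic with period 8.
(104 - 1) mod 8 = 7, so b(104) = b(8) = 11.

11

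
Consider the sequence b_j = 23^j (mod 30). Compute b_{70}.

19

b_1 = 23, b_2 = 19, b_3 = 17, b_4 = 1, b_5 = 23.
Since b_5 = b_1 = 23, the sequence is periodic with period 4.
So b_{70} = b_{1 + ((70-1) mod 4)} = b_2 = 19.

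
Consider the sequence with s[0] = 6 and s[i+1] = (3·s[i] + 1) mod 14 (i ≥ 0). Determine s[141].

7

Listing terms: s[0] = 6, s[1] = 5, s[2] = 2, s[3] = 7, s[4] = 8, s[5] = 11, s[6] = 6.
Since s[6] = s[0] = 6, the sequence is periodic with period 6.
So s[141] = s[0 + ((141-0) mod 6)] = s[3] = 7.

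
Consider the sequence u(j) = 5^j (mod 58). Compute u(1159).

13

We have u(0) = 1; u(1) = 5; u(2) = 25; u(3) = 9; u(4) = 45; u(5) = 51; u(6) = 23; u(7) = 57; u(8) = 53; u(9) = 33; u(10) = 49; u(11) = 13; u(12) = 7; u(13) = 35; u(14) = 1.
Since u(14) = u(0) = 1, the sequence is periodic with period 14.
(1159 - 0) mod 14 = 11, so u(1159) = u(11) = 13.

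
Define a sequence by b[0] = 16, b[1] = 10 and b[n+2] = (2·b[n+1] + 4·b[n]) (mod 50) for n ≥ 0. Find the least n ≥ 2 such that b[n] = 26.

Listing terms: b[0] = 16,  b[1] = 10,  b[2] = 34,  b[3] = 8,  b[4] = 2,  b[5] = 36,  b[6] = 30,  b[7] = 4,  b[8] = 28,  b[9] = 22,  b[10] = 6,  b[11] = 0,  b[12] = 24,  b[13] = 48,  b[14] = 42,  b[15] = 26,  b[16] = 20,  b[17] = 44,  b[18] = 18,  b[19] = 12,  b[20] = 46,  b[21] = 40,  b[22] = 14,  b[23] = 38,  b[24] = 32,  b[25] = 16,  b[26] = 10.
The sequence repeats with period 25.
The value 26 first appears (with n ≥ 2) at b[15].

15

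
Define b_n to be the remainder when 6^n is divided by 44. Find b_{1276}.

Computing terms: b_1 = 6; b_2 = 36; b_3 = 40; b_4 = 20; b_5 = 32; b_6 = 16; b_7 = 8; b_8 = 4; b_9 = 24; b_{10} = 12; b_{11} = 28; b_{12} = 36.
Since b_{12} = b_2 = 36, the sequence is eventually periodic: after a pre-period of length 1 it cycles with period 10.
For n ≥ 2, b_n depends only on (n - 2) mod 10. (1276 - 2) mod 10 = 4, so b_{1276} = b_6 = 16.

16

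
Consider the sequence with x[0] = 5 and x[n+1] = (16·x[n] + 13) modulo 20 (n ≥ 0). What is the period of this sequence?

5

We have x[0] = 5,  x[1] = 13,  x[2] = 1,  x[3] = 9,  x[4] = 17,  x[5] = 5.
Since x[5] = x[0] = 5, the sequence is periodic with period 5.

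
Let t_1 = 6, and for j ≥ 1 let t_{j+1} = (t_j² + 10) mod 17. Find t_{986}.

12

t_1 = 6, t_2 = 12, t_3 = 1, t_4 = 11, t_5 = 12.
Since t_5 = t_2 = 12, the sequence is eventually periodic: after a pre-period of length 1 it cycles with period 3.
For j ≥ 2, t_j depends only on (j - 2) mod 3. (986 - 2) mod 3 = 0, so t_{986} = t_2 = 12.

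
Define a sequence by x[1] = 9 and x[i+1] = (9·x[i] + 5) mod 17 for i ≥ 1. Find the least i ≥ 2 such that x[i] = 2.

6

We have x[1] = 9; x[2] = 1; x[3] = 14; x[4] = 12; x[5] = 11; x[6] = 2; x[7] = 6; x[8] = 8; x[9] = 9.
The sequence repeats with period 8.
The value 2 first appears (with i ≥ 2) at x[6].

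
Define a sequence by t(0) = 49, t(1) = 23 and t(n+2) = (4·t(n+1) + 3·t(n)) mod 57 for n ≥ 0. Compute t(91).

t(0) = 49; t(1) = 23; t(2) = 11; t(3) = 56; t(4) = 29; t(5) = 56; t(6) = 26; t(7) = 44; t(8) = 26; t(9) = 8; t(10) = 53; t(11) = 8; t(12) = 20; t(13) = 47; t(14) = 20; t(15) = 50; t(16) = 32; t(17) = 50; t(18) = 11; t(19) = 23; t(20) = 11.
Since (t(19), t(20)) = (t(1), t(2)) = (23, 11) (two consecutive terms determine the rest), the sequence is eventually periodic: after a pre-period of length 1 it cycles with period 18.
For n ≥ 1, t(n) depends only on (n - 1) mod 18. (91 - 1) mod 18 = 0, so t(91) = t(1) = 23.

23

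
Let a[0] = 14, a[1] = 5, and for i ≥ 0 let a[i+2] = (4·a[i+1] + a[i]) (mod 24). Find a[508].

a[0] = 14, a[1] = 5, a[2] = 10, a[3] = 21, a[4] = 22, a[5] = 13, a[6] = 2, a[7] = 21, a[8] = 14, a[9] = 5.
Since (a[8], a[9]) = (a[0], a[1]) = (14, 5) (two consecutive terms determine the rest), the sequence is periodic with period 8.
So a[508] = a[0 + ((508-0) mod 8)] = a[4] = 22.

22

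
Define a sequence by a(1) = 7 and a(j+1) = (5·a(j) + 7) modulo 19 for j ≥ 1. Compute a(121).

9

Computing terms: a(1) = 7,  a(2) = 4,  a(3) = 8,  a(4) = 9,  a(5) = 14,  a(6) = 1,  a(7) = 12,  a(8) = 10,  a(9) = 0,  a(10) = 7.
Since a(10) = a(1) = 7, the sequence is periodic with period 9.
So a(121) = a(1 + ((121-1) mod 9)) = a(4) = 9.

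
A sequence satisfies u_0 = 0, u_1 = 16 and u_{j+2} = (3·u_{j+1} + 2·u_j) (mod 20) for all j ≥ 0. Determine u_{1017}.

u_0 = 0,  u_1 = 16,  u_2 = 8,  u_3 = 16,  u_4 = 4,  u_5 = 4,  u_6 = 0,  u_7 = 8,  u_8 = 4,  u_9 = 8,  u_{10} = 12,  u_{11} = 12,  u_{12} = 0,  u_{13} = 4,  u_{14} = 12,  u_{15} = 4,  u_{16} = 16,  u_{17} = 16,  u_{18} = 0,  u_{19} = 12,  u_{20} = 16,  u_{21} = 12,  u_{22} = 8,  u_{23} = 8,  u_{24} = 0,  u_{25} = 16.
The sequence repeats with period 24.
So u_{1017} = u_{0 + ((1017-0) mod 24)} = u_9 = 8.

8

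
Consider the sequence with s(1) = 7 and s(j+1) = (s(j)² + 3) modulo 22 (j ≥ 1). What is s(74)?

8

Computing terms: s(1) = 7; s(2) = 8; s(3) = 1; s(4) = 4; s(5) = 19; s(6) = 12; s(7) = 15; s(8) = 8.
Since s(8) = s(2) = 8, the sequence is eventually periodic: after a pre-period of length 1 it cycles with period 6.
For j ≥ 2, s(j) depends only on (j - 2) mod 6. (74 - 2) mod 6 = 0, so s(74) = s(2) = 8.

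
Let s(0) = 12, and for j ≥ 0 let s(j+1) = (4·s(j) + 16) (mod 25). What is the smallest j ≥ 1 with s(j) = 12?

10

We have s(0) = 12; s(1) = 14; s(2) = 22; s(3) = 4; s(4) = 7; s(5) = 19; s(6) = 17; s(7) = 9; s(8) = 2; s(9) = 24; s(10) = 12.
The sequence repeats with period 10.
The value 12 next appears (with j ≥ 1) at s(10).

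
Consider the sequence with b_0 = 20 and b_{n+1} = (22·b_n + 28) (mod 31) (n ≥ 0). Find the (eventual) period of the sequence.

30

Computing terms: b_0 = 20,  b_1 = 3,  b_2 = 1,  b_3 = 19,  b_4 = 12,  b_5 = 13,  b_6 = 4,  b_7 = 23,  b_8 = 7,  b_9 = 27,  b_{10} = 2,  b_{11} = 10,  b_{12} = 0,  b_{13} = 28,  b_{14} = 24,  b_{15} = 29,  b_{16} = 15,  b_{17} = 17,  b_{18} = 30,  b_{19} = 6,  b_{20} = 5,  b_{21} = 14,  b_{22} = 26,  b_{23} = 11,  b_{24} = 22,  b_{25} = 16,  b_{26} = 8,  b_{27} = 18,  b_{28} = 21,  b_{29} = 25,  b_{30} = 20.
The sequence repeats with period 30.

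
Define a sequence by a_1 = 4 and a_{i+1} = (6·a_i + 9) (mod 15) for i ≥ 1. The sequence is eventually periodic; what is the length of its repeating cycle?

5

We have a_1 = 4, a_2 = 3, a_3 = 12, a_4 = 6, a_5 = 0, a_6 = 9, a_7 = 3.
Since a_7 = a_2 = 3, the sequence is eventually periodic: after a pre-period of length 1 it cycles with period 5.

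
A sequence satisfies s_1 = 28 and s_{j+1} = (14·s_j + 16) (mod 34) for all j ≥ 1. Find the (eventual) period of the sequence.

Listing terms: s_1 = 28, s_2 = 0, s_3 = 16, s_4 = 2, s_5 = 10, s_6 = 20, s_7 = 24, s_8 = 12, s_9 = 14, s_{10} = 8, s_{11} = 26, s_{12} = 6, s_{13} = 32, s_{14} = 22, s_{15} = 18, s_{16} = 30, s_{17} = 28.
Since s_{17} = s_1 = 28, the sequence is periodic with period 16.

16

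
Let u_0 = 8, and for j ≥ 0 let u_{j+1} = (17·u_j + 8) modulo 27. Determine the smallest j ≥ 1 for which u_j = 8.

6

We have u_0 = 8, u_1 = 9, u_2 = 26, u_3 = 18, u_4 = 17, u_5 = 0, u_6 = 8.
The sequence repeats with period 6.
The value 8 next appears (with j ≥ 1) at u_6.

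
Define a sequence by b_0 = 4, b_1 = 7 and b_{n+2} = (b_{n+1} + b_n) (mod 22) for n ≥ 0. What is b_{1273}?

7

Computing terms: b_0 = 4; b_1 = 7; b_2 = 11; b_3 = 18; b_4 = 7; b_5 = 3; b_6 = 10; b_7 = 13; b_8 = 1; b_9 = 14; b_{10} = 15; b_{11} = 7; b_{12} = 0; b_{13} = 7; b_{14} = 7; b_{15} = 14; b_{16} = 21; b_{17} = 13; b_{18} = 12; b_{19} = 3; b_{20} = 15; b_{21} = 18; b_{22} = 11; b_{23} = 7; b_{24} = 18; b_{25} = 3; b_{26} = 21; b_{27} = 2; b_{28} = 1; b_{29} = 3; b_{30} = 4; b_{31} = 7.
Since (b_{30}, b_{31}) = (b_0, b_1) = (4, 7) (two consecutive terms determine the rest), the sequence is periodic with period 30.
(1273 - 0) mod 30 = 13, so b_{1273} = b_{13} = 7.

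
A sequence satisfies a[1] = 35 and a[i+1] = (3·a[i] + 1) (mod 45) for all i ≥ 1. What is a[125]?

Computing terms: a[1] = 35, a[2] = 16, a[3] = 4, a[4] = 13, a[5] = 40, a[6] = 31, a[7] = 4.
Since a[7] = a[3] = 4, the sequence is eventually periodic: after a pre-period of length 2 it cycles with period 4.
For i ≥ 3, a[i] depends only on (i - 3) mod 4. (125 - 3) mod 4 = 2, so a[125] = a[5] = 40.

40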